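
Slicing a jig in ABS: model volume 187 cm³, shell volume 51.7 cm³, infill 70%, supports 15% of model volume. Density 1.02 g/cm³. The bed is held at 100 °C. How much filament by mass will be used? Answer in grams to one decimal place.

177.9 g

Volume inside the shell = 187 − 51.7 = 135.3 cm³.
Infill deposited = 0.70 × 135.3 = 94.71 cm³.
Support = 0.15 × 187, so 28.05 cm³.
Deposited volume = 51.7 + 94.71 + 28.05, so 174.46 cm³.
Mass: 174.46 × 1.02 → 177.9492 g.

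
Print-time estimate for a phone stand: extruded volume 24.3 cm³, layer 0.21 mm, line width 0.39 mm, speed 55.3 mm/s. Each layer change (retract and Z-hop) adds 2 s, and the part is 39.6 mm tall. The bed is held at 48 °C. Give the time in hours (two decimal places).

1.60 hours

Extrusion cross-section: 0.21 × 0.39 → 0.0819 mm².
Total extruded path = 24300/0.0819 = 296703.3 mm.
Extrusion time = 296703.3 / 55.3, so 5365.3 s.
Number of layers: 39.6 / 0.21 → 189 (rounded up).
Non-print overhead = 189 × 2, so 378 s.
Altogether 5365.3 + 378 = 5743.3 s, i.e. 1.60 hours.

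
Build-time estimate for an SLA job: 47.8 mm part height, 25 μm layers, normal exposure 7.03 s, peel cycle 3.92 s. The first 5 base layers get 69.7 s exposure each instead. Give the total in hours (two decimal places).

Number of layers: 47.8 / 0.025 → 1912 (rounded up).
Base layers: 5 × (69.7 + 3.92) → 368.1 s.
Remaining layers = 1907 × (7.03 + 3.92) = 20881.65 s.
Sum: 368.1 + 20881.65 = 21249.75 s → 5.90 hours.

5.90 hours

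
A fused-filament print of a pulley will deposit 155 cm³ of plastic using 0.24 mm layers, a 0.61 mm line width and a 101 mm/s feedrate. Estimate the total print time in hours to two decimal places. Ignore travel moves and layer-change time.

Extrusion cross-section = 0.24 × 0.61, so 0.1464 mm².
Path length: 155000 mm³ / 0.1464 mm² → 1058743.2 mm.
Time extruding = 1058743.2 / 101 = 10482.6 s.
Converting: 10482.6 s = 2.91 hours.

2.91 hours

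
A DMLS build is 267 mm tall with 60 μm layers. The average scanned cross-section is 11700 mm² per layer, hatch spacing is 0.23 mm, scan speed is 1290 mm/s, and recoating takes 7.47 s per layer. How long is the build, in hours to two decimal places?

57.98 hours

Number of layers: 267 / 0.06 → 4450 (rounded up).
Hatch length per layer = 11700 / 0.23, so 50869.6 mm.
Laser time per layer = 50869.6 / 1290, so 39.4338 s.
Layer cycle: 39.4338 + 7.47 → 46.9038 s.
4450 layers × 46.9038 s/layer = 208721.91 s, i.e. 57.98 hours.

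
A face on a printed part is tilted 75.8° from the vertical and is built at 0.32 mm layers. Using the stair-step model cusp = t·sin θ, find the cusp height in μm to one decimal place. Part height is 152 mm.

Cusp = layer height × sin(75.8°) = 0.32 × 0.9694 = 0.310208 mm = 310.2 μm.

310.2 μm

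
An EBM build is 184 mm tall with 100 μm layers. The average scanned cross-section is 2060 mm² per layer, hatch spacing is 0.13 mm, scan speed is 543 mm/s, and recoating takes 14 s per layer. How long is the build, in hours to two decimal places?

22.07 hours

Layers = ⌈184/0.1⌉ = 1840.
Scan path per layer: 2060 / 0.13 → 15846.2 mm.
Beam time per layer = 15846.2 / 543 = 29.1827 s.
Layer cycle = 29.1827 + 14 = 43.1827 s.
Total: 1840 × 43.1827 s = 79456.168 s → 22.07 hours.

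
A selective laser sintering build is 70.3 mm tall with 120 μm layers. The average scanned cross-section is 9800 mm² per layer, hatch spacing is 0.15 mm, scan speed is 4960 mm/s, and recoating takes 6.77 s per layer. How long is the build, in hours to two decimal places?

3.25 hours

Layer count = ceil(70.3 / 0.12) = 586.
Per-layer scan distance = 9800 / 0.15, so 65333.3 mm.
Per-layer scan time = 65333.3 / 4960 = 13.172 s.
Layer cycle = 13.172 + 6.77 = 19.942 s.
Build time = 586 × 19.942 = 11686.012 s = 3.25 hours.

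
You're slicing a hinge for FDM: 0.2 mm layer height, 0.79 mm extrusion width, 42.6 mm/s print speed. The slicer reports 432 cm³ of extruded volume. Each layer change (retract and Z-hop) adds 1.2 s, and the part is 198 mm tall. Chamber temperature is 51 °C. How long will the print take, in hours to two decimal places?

Extrusion cross-section = 0.2 × 0.79 = 0.158 mm².
Toolpath length = 432 cm³ / 0.158 mm² = 432000 / 0.158 = 2734177.2 mm.
Extrusion time = 2734177.2 / 42.6 = 64182.6 s.
Number of layers: 198 / 0.2 → 990 (rounded up).
Z-hop total = 990 × 1.2, so 1188 s.
Total = 64182.6 + 1188 = 65370.6 s = 18.16 hours.

18.16 hours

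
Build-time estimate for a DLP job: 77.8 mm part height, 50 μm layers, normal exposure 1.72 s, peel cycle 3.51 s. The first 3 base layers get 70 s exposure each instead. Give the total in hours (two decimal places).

Number of layers: 77.8 / 0.05 → 1556 (rounded up).
Bottom layers: 3 × (70 + 3.51) → 220.53 s.
Normal layers: 1553 × (1.72 + 3.51) → 8122.19 s.
Sum: 220.53 + 8122.19 = 8342.72 s → 2.32 hours.

2.32 hours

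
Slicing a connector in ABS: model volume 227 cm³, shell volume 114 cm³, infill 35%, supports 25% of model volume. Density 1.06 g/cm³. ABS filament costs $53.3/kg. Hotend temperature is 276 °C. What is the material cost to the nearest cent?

Volume inside the shell: 227 − 114 → 113 cm³.
Infill deposited = 0.35 × 113 = 39.55 cm³.
Support: 0.25 × 227 → 56.75 cm³.
Total extruded = 114 + 39.55 + 56.75 = 210.3 cm³.
Mass: 210.3 × 1.06 → 222.918 g.
At $53.3/kg: 222.918/1000 × 53.3 = $11.88.

$11.88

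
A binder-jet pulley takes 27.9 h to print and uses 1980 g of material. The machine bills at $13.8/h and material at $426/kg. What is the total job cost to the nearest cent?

$1228.50

Machine-time cost = 13.8 × 27.9 = $385.02.
Material charge = 426 × 1980/1000, so $843.48.
Total = 385.02 + 843.48 = $1228.50.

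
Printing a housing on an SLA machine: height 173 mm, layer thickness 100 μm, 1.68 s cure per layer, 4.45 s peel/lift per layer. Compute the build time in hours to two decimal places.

Layer count = ceil(173 / 0.1) = 1730.
Each layer takes: 1.68 + 4.45 → 6.13 s.
Total = 1730 × 6.13 = 10604.9 s = 2.95 hours.

2.95 hours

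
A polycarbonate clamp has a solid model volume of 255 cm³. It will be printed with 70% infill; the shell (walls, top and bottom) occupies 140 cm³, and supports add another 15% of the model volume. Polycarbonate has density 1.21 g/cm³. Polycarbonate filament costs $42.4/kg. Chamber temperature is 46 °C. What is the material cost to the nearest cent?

Infill region = 255 − 140 = 115 cm³.
Infill deposited = 0.70 × 115 = 80.5 cm³.
Support = 0.15 × 255, so 38.25 cm³.
Deposited volume = 140 + 80.5 + 38.25, so 258.75 cm³.
Mass: 258.75 × 1.21 → 313.0875 g.
At $42.4/kg: 313.0875/1000 × 42.4 = $13.27.

$13.27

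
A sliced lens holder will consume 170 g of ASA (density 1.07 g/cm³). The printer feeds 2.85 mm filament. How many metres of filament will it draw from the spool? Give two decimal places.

24.90 m

Extruded volume: 170/1.07 = 158.8785 cm³ (158878.5 mm³).
A = π r² = π × 1.425² = 6.3794 mm².
Length = 158878.5 / 6.3794 = 24904.93 mm = 24.90 m.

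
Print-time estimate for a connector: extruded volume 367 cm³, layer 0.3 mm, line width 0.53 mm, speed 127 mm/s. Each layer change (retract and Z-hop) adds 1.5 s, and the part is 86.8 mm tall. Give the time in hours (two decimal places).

5.17 hours

Extrusion cross-section = 0.3 × 0.53, so 0.159 mm².
Path length: 367000 mm³ / 0.159 mm² → 2308176.1 mm.
Print-move time: 2308176.1 / 127 → 18174.6 s.
Number of layers: 86.8 / 0.3 → 290 (rounded up).
Layer-change overhead: 290 × 1.5 → 435 s.
Total = 18174.6 + 435 = 18609.6 s = 5.17 hours.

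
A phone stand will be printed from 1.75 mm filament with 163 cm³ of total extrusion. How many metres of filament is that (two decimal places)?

A = π r² = π × 0.875² = 2.4053 mm².
Length = 163 cm³ / 2.4053 mm² = 163000 / 2.4053 = 67767.01 mm = 67.77 m.

67.77 m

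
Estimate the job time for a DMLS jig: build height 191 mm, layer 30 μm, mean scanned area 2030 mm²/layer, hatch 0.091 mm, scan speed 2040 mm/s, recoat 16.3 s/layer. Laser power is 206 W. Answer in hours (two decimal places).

48.17 hours

Layer count = ceil(191 / 0.03) = 6367.
Hatch length per layer = 2030 / 0.091 = 22307.7 mm.
Laser time per layer: 22307.7 / 2040 → 10.9351 s.
Layer cycle = 10.9351 + 16.3, so 27.2351 s.
Build time = 6367 × 27.2351 = 173405.8817 s = 48.17 hours.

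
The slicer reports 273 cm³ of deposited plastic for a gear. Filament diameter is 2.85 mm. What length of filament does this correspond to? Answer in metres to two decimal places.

42.79 m

Cross-section of 2.85 mm filament: π·(2.85/2)² = 6.3794 mm².
Length = 273 cm³ / 6.3794 mm² = 273000 / 6.3794 = 42793.99 mm = 42.79 m.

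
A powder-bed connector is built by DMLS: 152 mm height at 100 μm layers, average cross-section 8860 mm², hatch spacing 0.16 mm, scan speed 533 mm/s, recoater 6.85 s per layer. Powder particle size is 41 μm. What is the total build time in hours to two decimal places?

Layers = ⌈152/0.1⌉ = 1520.
Hatch length per layer: 8860 / 0.16 → 55375 mm.
Scan time per layer = 55375 / 533, so 103.8931 s.
Time per layer: 103.8931 + 6.85 → 110.7431 s.
Total: 1520 × 110.7431 s = 168329.512 s → 46.76 hours.

46.76 hours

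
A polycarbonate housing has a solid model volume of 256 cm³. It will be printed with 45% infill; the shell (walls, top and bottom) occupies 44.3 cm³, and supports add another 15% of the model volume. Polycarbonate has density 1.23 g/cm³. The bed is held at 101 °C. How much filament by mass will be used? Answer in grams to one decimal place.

Interior volume = 256 − 44.3 = 211.7 cm³.
Infill volume = 0.45 × 211.7, so 95.265 cm³.
Support: 0.15 × 256 → 38.4 cm³.
Total extruded: 44.3 + 95.265 + 38.4 → 177.965 cm³.
Mass = 177.965 × 1.23, so 218.89695 g.

218.9 g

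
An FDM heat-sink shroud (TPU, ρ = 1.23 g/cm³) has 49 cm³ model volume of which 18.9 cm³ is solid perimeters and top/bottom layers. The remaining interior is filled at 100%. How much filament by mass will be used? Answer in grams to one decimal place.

Volume inside the shell = 49 − 18.9 = 30.1 cm³.
Deposited infill = 1.00 × 30.1, so 30.1 cm³.
Deposited volume: 18.9 + 30.1 → 49 cm³.
Mass: 49 × 1.23 → 60.27 g.

60.3 g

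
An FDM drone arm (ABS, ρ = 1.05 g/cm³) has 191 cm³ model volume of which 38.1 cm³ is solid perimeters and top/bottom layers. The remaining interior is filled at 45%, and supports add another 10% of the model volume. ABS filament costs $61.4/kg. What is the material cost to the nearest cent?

Volume inside the shell: 191 − 38.1 → 152.9 cm³.
Infill deposited: 0.45 × 152.9 → 68.805 cm³.
Support: 0.10 × 191 → 19.1 cm³.
Total printed volume = 38.1 + 68.805 + 19.1, so 126.005 cm³.
Mass = 126.005 × 1.05 = 132.30525 g.
Cost = 132.30525 g / 1000 × $61.4/kg = $8.12.

$8.12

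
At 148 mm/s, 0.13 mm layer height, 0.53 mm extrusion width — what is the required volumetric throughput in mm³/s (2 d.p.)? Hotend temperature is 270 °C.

10.20

Bead cross-section: 0.13 × 0.53 → 0.0689 mm².
Q = v·A = 148 × 0.0689 = 10.20 mm³/s.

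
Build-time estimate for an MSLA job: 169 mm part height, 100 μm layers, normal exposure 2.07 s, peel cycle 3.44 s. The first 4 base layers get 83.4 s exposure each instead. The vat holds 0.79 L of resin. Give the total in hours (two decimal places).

Number of layers: 169 / 0.1 → 1690 (rounded up).
Bottom layers = 4 × (83.4 + 3.44) = 347.36 s.
Regular layers = 1686 × (2.07 + 3.44), so 9289.86 s.
Sum: 347.36 + 9289.86 = 9637.22 s → 2.68 hours.

2.68 hours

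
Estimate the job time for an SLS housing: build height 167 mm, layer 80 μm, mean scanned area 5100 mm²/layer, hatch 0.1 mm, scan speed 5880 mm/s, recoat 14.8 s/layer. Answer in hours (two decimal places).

13.61 hours

Layer count = ceil(167 / 0.08) = 2088.
Hatch length per layer = 5100 / 0.1, so 51000 mm.
Per-layer scan time = 51000 / 5880 = 8.6735 s.
Per-layer time = 8.6735 + 14.8, so 23.4735 s.
2088 layers × 23.4735 s/layer = 49012.668 s, i.e. 13.61 hours.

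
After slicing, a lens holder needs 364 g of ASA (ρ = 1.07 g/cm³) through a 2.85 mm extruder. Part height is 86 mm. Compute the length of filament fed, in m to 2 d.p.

Volume = 364 g / 1.07 g·cm⁻³ = 340.1869 cm³ = 340186.9 mm³.
Filament cross-section = π × (2.85/2)² = 6.3794 mm².
L = V/A = 340186.9/6.3794 = 53325.85 mm → 53.33 m.

53.33 m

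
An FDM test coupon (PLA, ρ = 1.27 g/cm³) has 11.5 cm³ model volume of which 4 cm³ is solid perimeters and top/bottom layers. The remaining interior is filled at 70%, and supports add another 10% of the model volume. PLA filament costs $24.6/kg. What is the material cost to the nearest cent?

Volume inside the shell: 11.5 − 4 → 7.5 cm³.
Infill deposited = 0.70 × 7.5, so 5.25 cm³.
Support = 0.10 × 11.5 = 1.15 cm³.
Total printed volume: 4 + 5.25 + 1.15 → 10.4 cm³.
Mass: 10.4 × 1.27 → 13.208 g.
Cost = 13.208 g / 1000 × $24.6/kg = $0.32.

$0.32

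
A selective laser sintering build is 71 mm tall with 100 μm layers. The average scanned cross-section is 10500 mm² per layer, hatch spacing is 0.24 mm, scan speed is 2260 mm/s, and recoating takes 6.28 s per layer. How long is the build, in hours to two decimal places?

5.06 hours

Layer count = ceil(71 / 0.1) = 710.
Scan path per layer = 10500 / 0.24 = 43750 mm.
Scan time per layer = 43750 / 2260, so 19.3584 s.
Layer cycle = 19.3584 + 6.28 = 25.6384 s.
710 layers × 25.6384 s/layer = 18203.264 s, i.e. 5.06 hours.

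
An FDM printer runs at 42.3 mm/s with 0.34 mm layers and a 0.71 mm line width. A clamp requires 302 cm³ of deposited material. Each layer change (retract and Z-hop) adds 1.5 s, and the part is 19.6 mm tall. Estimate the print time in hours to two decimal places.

Line area = 0.34 × 0.71 = 0.2414 mm².
Total extruded path = 302000/0.2414 = 1251035.6 mm.
Time extruding: 1251035.6 / 42.3 → 29575.3 s.
Layers = ⌈19.6/0.34⌉ = 58.
Layer-change overhead: 58 × 1.5 → 87 s.
Altogether 29575.3 + 87 = 29662.3 s, i.e. 8.24 hours.

8.24 hours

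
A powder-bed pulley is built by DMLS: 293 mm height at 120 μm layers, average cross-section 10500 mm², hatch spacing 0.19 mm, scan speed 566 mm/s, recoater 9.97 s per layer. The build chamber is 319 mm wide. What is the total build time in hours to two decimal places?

Layers = ⌈293/0.12⌉ = 2442.
Per-layer scan distance = 10500 / 0.19 = 55263.2 mm.
Laser time per layer: 55263.2 / 566 → 97.6382 s.
Layer cycle: 97.6382 + 9.97 → 107.6082 s.
Build time = 2442 × 107.6082 = 262779.2244 s = 72.99 hours.

72.99 hours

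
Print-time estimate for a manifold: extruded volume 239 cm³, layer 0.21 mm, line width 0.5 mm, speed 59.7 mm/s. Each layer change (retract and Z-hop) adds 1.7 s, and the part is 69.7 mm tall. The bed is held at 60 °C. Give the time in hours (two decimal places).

10.75 hours

Line area = 0.21 × 0.5, so 0.105 mm².
Path length: 239000 mm³ / 0.105 mm² → 2276190.5 mm.
Time extruding = 2276190.5 / 59.7, so 38127.1 s.
Number of layers: 69.7 / 0.21 → 332 (rounded up).
Layer-change overhead: 332 × 1.7 → 564.4 s.
Total = 38127.1 + 564.4 = 38691.5 s = 10.75 hours.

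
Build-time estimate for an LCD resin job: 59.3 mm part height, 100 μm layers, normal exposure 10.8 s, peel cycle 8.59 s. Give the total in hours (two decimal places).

Layer count = ceil(59.3 / 0.1) = 593.
Per-layer time: 10.8 + 8.59 → 19.39 s.
Build time: 593 × 19.39 s = 11498.27 s, i.e. 3.19 hours.

3.19 hours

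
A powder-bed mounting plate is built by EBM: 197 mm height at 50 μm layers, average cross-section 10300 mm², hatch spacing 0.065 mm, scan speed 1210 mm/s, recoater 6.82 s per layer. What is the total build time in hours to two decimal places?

Number of layers: 197 / 0.05 → 3940 (rounded up).
Hatch length per layer: 10300 / 0.065 → 158461.5 mm.
Scan time per layer = 158461.5 / 1210, so 130.9599 s.
Per-layer time: 130.9599 + 6.82 → 137.7799 s.
Total: 3940 × 137.7799 s = 542852.806 s → 150.79 hours.

150.79 hours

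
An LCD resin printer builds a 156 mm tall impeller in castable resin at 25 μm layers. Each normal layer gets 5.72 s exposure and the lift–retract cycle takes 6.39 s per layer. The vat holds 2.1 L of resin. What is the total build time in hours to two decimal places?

Layer count = ceil(156 / 0.025) = 6240.
Cycle time: 5.72 + 6.39 → 12.11 s.
Build time: 6240 × 12.11 s = 75566.4 s, i.e. 20.99 hours.

20.99 hours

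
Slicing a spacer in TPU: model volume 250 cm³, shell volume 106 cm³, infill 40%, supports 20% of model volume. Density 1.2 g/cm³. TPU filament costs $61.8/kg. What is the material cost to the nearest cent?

$15.84

Interior volume = 250 − 106, so 144 cm³.
Infill deposited = 0.40 × 144 = 57.6 cm³.
Support = 0.20 × 250, so 50 cm³.
Total printed volume: 106 + 57.6 + 50 → 213.6 cm³.
Mass: 213.6 × 1.2 → 256.32 g.
At $61.8/kg: 256.32/1000 × 61.8 = $15.84.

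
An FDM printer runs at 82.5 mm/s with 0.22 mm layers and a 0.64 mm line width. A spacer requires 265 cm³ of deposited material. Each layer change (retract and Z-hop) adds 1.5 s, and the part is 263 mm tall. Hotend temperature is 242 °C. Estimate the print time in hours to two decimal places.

6.84 hours

Line area = 0.22 × 0.64 = 0.1408 mm².
Total extruded path = 265000/0.1408 = 1882102.3 mm.
Extrusion time = 1882102.3 / 82.5 = 22813.4 s.
Layer count = ceil(263 / 0.22) = 1196.
Layer-change overhead = 1196 × 1.5 = 1794 s.
Total = 22813.4 + 1794 = 24607.4 s = 6.84 hours.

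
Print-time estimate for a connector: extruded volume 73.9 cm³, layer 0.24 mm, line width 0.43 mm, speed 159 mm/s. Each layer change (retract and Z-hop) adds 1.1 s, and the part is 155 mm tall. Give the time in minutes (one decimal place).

86.9 minutes

Line area = 0.24 × 0.43 = 0.1032 mm².
Path length: 73900 mm³ / 0.1032 mm² → 716085.3 mm.
Print-move time = 716085.3 / 159, so 4503.7 s.
Layer count = ceil(155 / 0.24) = 646.
Layer-change overhead = 646 × 1.1 = 710.6 s.
Total = 4503.7 + 710.6 = 5214.3 s = 86.9 minutes.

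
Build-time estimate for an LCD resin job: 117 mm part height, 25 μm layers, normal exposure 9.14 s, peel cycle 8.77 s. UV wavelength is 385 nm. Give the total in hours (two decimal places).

Number of layers: 117 / 0.025 → 4680 (rounded up).
Each layer takes = 9.14 + 8.77, so 17.91 s.
Build time: 4680 × 17.91 s = 83818.8 s, i.e. 23.28 hours.

23.28 hours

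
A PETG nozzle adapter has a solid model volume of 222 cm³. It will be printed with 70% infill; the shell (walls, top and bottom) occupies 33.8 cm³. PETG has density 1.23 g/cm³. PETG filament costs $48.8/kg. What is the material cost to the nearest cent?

$9.94

Infill region = 222 − 33.8 = 188.2 cm³.
Deposited infill: 0.70 × 188.2 → 131.74 cm³.
Deposited volume: 33.8 + 131.74 → 165.54 cm³.
Mass = 165.54 × 1.23 = 203.6142 g.
At $48.8/kg: 203.6142/1000 × 48.8 = $9.94.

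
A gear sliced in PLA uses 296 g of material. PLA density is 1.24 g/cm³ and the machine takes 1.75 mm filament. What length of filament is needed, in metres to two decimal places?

99.24 m

Extruded volume: 296/1.24 = 238.7097 cm³ (238709.7 mm³).
Filament cross-section = π × (1.75/2)² = 2.4053 mm².
L = V/A = 238709.7/2.4053 = 99243.21 mm → 99.24 m.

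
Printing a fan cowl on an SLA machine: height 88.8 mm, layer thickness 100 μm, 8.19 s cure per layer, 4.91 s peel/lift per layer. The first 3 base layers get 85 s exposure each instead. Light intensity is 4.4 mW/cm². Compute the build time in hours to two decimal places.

Number of layers: 88.8 / 0.1 → 888 (rounded up).
Bottom layers = 3 × (85 + 4.91), so 269.73 s.
Normal layers: 885 × (8.19 + 4.91) → 11593.5 s.
Sum: 269.73 + 11593.5 = 11863.23 s → 3.30 hours.

3.30 hours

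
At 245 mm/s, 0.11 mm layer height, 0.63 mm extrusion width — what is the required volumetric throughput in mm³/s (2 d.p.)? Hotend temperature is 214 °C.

Extrusion cross-section = 0.11 × 0.63, so 0.0693 mm².
Q = v·A = 245 × 0.0693 = 16.98 mm³/s.

16.98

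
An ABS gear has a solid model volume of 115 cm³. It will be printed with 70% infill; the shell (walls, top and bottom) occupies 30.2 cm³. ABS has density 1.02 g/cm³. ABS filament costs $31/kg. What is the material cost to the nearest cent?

Infill region = 115 − 30.2, so 84.8 cm³.
Infill deposited: 0.70 × 84.8 → 59.36 cm³.
Total printed volume: 30.2 + 59.36 → 89.56 cm³.
Mass: 89.56 × 1.02 → 91.3512 g.
At $31/kg: 91.3512/1000 × 31 = $2.83.

$2.83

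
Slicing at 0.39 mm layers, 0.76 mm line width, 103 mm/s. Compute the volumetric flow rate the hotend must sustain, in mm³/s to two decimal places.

Extrusion cross-section = 0.39 × 0.76 = 0.2964 mm².
Volumetric flow = 103 × 0.2964 = 30.53 mm³/s.

30.53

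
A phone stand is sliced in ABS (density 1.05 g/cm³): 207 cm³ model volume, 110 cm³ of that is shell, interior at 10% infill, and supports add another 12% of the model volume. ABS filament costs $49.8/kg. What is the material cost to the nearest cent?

$7.56

Interior volume = 207 − 110 = 97 cm³.
Infill volume = 0.10 × 97, so 9.7 cm³.
Support: 0.12 × 207 → 24.84 cm³.
Total extruded = 110 + 9.7 + 24.84 = 144.54 cm³.
Mass: 144.54 × 1.05 → 151.767 g.
At $49.8/kg: 151.767/1000 × 49.8 = $7.56.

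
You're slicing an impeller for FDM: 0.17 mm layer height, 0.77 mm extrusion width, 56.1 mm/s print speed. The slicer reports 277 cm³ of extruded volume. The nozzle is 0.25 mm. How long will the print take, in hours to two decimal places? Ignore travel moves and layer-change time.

Extrusion cross-section = 0.17 × 0.77, so 0.1309 mm².
Path length: 277000 mm³ / 0.1309 mm² → 2116119.2 mm.
Extrusion time = 2116119.2 / 56.1, so 37720.5 s.
37720.5 s = 10.48 hours.

10.48 hours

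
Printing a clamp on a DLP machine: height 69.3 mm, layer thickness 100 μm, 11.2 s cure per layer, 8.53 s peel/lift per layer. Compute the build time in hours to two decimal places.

Layer count = ceil(69.3 / 0.1) = 693.
Cycle time = 11.2 + 8.53, so 19.73 s.
Build time: 693 × 19.73 s = 13672.89 s, i.e. 3.80 hours.

3.80 hours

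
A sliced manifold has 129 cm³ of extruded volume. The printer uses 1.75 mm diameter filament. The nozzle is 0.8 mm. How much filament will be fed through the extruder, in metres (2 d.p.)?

Filament cross-section = π × (1.75/2)² = 2.4053 mm².
Length = 129 cm³ / 2.4053 mm² = 129000 / 2.4053 = 53631.56 mm = 53.63 m.

53.63 m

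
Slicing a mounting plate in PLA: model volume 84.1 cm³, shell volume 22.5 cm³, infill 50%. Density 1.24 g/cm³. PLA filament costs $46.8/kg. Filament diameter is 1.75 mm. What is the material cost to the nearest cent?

$3.09

Interior volume: 84.1 − 22.5 → 61.6 cm³.
Deposited infill = 0.50 × 61.6 = 30.8 cm³.
Total printed volume = 22.5 + 30.8, so 53.3 cm³.
Mass = 53.3 × 1.24 = 66.092 g.
Cost = 66.092 g / 1000 × $46.8/kg = $3.09.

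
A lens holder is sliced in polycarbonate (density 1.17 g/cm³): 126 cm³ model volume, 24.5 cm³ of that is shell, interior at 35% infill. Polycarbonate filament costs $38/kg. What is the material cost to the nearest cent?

$2.67

Interior volume = 126 − 24.5, so 101.5 cm³.
Deposited infill = 0.35 × 101.5 = 35.525 cm³.
Deposited volume = 24.5 + 35.525 = 60.025 cm³.
Mass = 60.025 × 1.17 = 70.22925 g.
Cost = 70.22925 g / 1000 × $38/kg = $2.67.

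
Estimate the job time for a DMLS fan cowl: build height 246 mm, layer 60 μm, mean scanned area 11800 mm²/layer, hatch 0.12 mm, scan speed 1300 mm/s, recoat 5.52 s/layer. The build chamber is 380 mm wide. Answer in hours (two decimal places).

92.43 hours

Number of layers: 246 / 0.06 → 4100 (rounded up).
Hatch length per layer: 11800 / 0.12 → 98333.3 mm.
Scan time per layer: 98333.3 / 1300 → 75.641 s.
Layer cycle: 75.641 + 5.52 → 81.161 s.
Build time = 4100 × 81.161 = 332760.1 s = 92.43 hours.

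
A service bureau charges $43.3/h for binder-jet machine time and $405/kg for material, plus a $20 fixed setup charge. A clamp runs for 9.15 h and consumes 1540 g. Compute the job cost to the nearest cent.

Machine-time cost = 43.3 × 9.15, so $396.195.
Feedstock cost: 405 × 1540/1000 → $623.70.
Adding setup: 396.195 + 623.70 + 20 → 1039.895 ≈ $1039.90.

$1039.90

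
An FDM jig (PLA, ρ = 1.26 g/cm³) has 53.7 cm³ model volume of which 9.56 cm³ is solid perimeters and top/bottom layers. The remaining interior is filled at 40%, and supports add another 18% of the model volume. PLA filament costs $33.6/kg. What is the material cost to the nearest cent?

Interior volume: 53.7 − 9.56 → 44.14 cm³.
Infill volume: 0.40 × 44.14 → 17.656 cm³.
Support = 0.18 × 53.7 = 9.666 cm³.
Deposited volume = 9.56 + 17.656 + 9.666 = 36.882 cm³.
Mass: 36.882 × 1.26 → 46.47132 g.
Cost = 46.47132 g / 1000 × $33.6/kg = $1.56.

$1.56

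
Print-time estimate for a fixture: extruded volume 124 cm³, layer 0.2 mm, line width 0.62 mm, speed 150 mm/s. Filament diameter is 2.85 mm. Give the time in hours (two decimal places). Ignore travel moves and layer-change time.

1.85 hours

Line area = 0.2 × 0.62 = 0.124 mm².
Toolpath length = 124 cm³ / 0.124 mm² = 124000 / 0.124 = 1000000 mm.
Extrusion time = 1000000 / 150 = 6666.7 s.
Converting: 6666.7 s = 1.85 hours.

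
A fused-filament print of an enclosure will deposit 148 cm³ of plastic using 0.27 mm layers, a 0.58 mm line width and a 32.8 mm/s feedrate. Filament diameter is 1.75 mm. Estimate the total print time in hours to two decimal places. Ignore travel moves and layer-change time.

Line area = 0.27 × 0.58, so 0.1566 mm².
Toolpath length = 148 cm³ / 0.1566 mm² = 148000 / 0.1566 = 945083 mm.
Print-move time: 945083 / 32.8 → 28813.5 s.
In the requested units: 28813.5 s = 8.00 hours.

8.00 hours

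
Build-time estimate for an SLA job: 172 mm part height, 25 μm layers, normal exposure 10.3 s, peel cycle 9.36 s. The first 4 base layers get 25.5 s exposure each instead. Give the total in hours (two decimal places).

37.59 hours

Layers = ⌈172/0.025⌉ = 6880.
Burn-in layers = 4 × (25.5 + 9.36) = 139.44 s.
Regular layers = 6876 × (10.3 + 9.36) = 135182.16 s.
Total = 139.44 + 135182.16 = 135321.6 s = 37.59 hours.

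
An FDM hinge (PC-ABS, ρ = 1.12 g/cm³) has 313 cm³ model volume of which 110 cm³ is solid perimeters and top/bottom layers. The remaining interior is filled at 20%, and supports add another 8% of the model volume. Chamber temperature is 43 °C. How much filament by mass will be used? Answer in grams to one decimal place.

196.7 g

Interior volume = 313 − 110 = 203 cm³.
Infill deposited = 0.20 × 203 = 40.6 cm³.
Support = 0.08 × 313 = 25.04 cm³.
Total printed volume = 110 + 40.6 + 25.04 = 175.64 cm³.
Mass: 175.64 × 1.12 → 196.7168 g.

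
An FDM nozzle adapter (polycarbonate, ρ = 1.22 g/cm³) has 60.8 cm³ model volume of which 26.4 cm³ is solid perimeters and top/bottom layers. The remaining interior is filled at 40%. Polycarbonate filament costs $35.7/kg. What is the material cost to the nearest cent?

$1.75

Volume inside the shell: 60.8 − 26.4 → 34.4 cm³.
Infill deposited: 0.40 × 34.4 → 13.76 cm³.
Total extruded: 26.4 + 13.76 → 40.16 cm³.
Mass = 40.16 × 1.22, so 48.9952 g.
Cost = 48.9952 g / 1000 × $35.7/kg = $1.75.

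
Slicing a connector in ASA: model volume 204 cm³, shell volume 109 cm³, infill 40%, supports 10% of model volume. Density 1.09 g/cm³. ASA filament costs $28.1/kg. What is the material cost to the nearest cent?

Volume inside the shell = 204 − 109, so 95 cm³.
Infill volume = 0.40 × 95, so 38 cm³.
Support = 0.10 × 204 = 20.4 cm³.
Total printed volume = 109 + 38 + 20.4 = 167.4 cm³.
Mass: 167.4 × 1.09 → 182.466 g.
Cost = 182.466 g / 1000 × $28.1/kg = $5.13.

$5.13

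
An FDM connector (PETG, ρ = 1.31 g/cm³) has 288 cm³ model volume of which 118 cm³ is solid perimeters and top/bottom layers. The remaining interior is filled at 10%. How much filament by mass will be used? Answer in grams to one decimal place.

176.9 g

Interior volume: 288 − 118 → 170 cm³.
Deposited infill = 0.10 × 170 = 17 cm³.
Total printed volume = 118 + 17 = 135 cm³.
Mass: 135 × 1.31 → 176.85 g.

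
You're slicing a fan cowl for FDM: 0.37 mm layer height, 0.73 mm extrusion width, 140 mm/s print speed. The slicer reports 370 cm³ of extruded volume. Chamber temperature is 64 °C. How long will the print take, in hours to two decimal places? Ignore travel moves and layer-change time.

2.72 hours

Bead cross-section = 0.37 × 0.73 = 0.2701 mm².
Path length: 370000 mm³ / 0.2701 mm² → 1369863 mm.
Extrusion time = 1369863 / 140 = 9784.7 s.
9784.7 s = 2.72 hours.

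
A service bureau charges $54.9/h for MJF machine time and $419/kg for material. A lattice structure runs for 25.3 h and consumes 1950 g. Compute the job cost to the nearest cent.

$2206.02

Machine-time cost = 54.9 × 25.3, so $1388.97.
Material cost = 419 × 1950/1000, so $817.05.
Job cost: 1388.97 + 817.05 = $2206.02.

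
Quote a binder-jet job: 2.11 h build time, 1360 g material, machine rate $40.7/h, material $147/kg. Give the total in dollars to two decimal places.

Time charge = 40.7 × 2.11 = $85.877.
Material cost = 147 × 1360/1000 = $199.92.
Job cost: 85.877 + 199.92 = 285.797 ≈ $285.80.

$285.80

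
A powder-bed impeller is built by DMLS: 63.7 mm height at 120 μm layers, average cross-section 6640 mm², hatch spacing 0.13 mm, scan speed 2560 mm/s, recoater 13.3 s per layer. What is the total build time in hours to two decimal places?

Layers = ⌈63.7/0.12⌉ = 531.
Per-layer scan distance = 6640 / 0.13 = 51076.9 mm.
Scan time per layer: 51076.9 / 2560 → 19.9519 s.
Layer cycle = 19.9519 + 13.3 = 33.2519 s.
Total: 531 × 33.2519 s = 17656.7589 s → 4.90 hours.

4.90 hours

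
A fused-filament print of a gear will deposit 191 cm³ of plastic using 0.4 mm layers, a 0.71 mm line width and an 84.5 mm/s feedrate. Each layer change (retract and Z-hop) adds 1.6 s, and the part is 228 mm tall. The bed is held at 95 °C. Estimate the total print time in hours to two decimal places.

2.46 hours

Bead cross-section = 0.4 × 0.71 = 0.284 mm².
Path length: 191000 mm³ / 0.284 mm² → 672535.2 mm.
Print-move time = 672535.2 / 84.5 = 7959 s.
Layers = ⌈228/0.4⌉ = 570.
Non-print overhead: 570 × 1.6 → 912 s.
Altogether 7959 + 912 = 8871 s, i.e. 2.46 hours.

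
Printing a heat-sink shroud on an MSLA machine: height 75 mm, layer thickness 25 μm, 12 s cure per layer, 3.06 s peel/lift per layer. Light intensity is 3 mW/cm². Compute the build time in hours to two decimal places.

12.55 hours

Layers = ⌈75/0.025⌉ = 3000.
Per-layer time = 12 + 3.06 = 15.06 s.
Total = 3000 × 15.06 = 45180 s = 12.55 hours.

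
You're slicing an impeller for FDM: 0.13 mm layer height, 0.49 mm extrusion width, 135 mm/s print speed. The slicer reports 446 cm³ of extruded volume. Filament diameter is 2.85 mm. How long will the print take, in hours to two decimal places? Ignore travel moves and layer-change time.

14.41 hours

Extrusion cross-section = 0.13 × 0.49 = 0.0637 mm².
Path length: 446000 mm³ / 0.0637 mm² → 7001569.9 mm.
Extrusion time = 7001569.9 / 135, so 51863.5 s.
In the requested units: 51863.5 s = 14.41 hours.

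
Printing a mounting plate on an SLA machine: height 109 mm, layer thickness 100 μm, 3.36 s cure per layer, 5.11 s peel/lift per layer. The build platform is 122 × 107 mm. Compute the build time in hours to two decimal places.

2.56 hours

Number of layers: 109 / 0.1 → 1090 (rounded up).
Each layer takes = 3.36 + 5.11 = 8.47 s.
Build time: 1090 × 8.47 s = 9232.3 s, i.e. 2.56 hours.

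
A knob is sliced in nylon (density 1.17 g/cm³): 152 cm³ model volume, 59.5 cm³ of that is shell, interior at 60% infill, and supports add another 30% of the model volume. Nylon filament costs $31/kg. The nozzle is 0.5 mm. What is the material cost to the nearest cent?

$5.82

Interior volume = 152 − 59.5 = 92.5 cm³.
Infill volume = 0.60 × 92.5, so 55.5 cm³.
Support = 0.30 × 152, so 45.6 cm³.
Deposited volume = 59.5 + 55.5 + 45.6 = 160.6 cm³.
Mass: 160.6 × 1.17 → 187.902 g.
Cost = 187.902 g / 1000 × $31/kg = $5.82.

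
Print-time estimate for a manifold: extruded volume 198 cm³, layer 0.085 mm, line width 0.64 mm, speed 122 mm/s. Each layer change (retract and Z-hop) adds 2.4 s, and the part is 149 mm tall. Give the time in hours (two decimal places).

9.46 hours

Bead cross-section = 0.085 × 0.64 = 0.0544 mm².
Path length: 198000 mm³ / 0.0544 mm² → 3639705.9 mm.
Extrusion time = 3639705.9 / 122 = 29833.7 s.
Layer count = ceil(149 / 0.085) = 1753.
Z-hop total = 1753 × 2.4, so 4207.2 s.
Altogether 29833.7 + 4207.2 = 34040.9 s, i.e. 9.46 hours.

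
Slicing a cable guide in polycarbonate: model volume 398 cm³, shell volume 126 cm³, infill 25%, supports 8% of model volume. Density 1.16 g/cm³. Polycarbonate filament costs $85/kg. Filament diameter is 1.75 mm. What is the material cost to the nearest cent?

$22.27

Infill region = 398 − 126, so 272 cm³.
Deposited infill: 0.25 × 272 → 68 cm³.
Support: 0.08 × 398 → 31.84 cm³.
Deposited volume: 126 + 68 + 31.84 → 225.84 cm³.
Mass: 225.84 × 1.16 → 261.9744 g.
Cost = 261.9744 g / 1000 × $85/kg = $22.27.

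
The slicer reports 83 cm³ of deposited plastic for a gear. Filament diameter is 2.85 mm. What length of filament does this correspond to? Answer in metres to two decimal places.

Cross-section of 2.85 mm filament: π·(2.85/2)² = 6.3794 mm².
Length = 83 cm³ / 6.3794 mm² = 83000 / 6.3794 = 13010.63 mm = 13.01 m.

13.01 m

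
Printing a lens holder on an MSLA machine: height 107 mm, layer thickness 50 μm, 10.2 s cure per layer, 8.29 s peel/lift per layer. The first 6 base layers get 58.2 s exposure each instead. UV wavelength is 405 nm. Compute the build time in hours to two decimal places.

11.07 hours

Layers = ⌈107/0.05⌉ = 2140.
Burn-in layers = 6 × (58.2 + 8.29), so 398.94 s.
Regular layers = 2134 × (10.2 + 8.29) = 39457.66 s.
Total = 398.94 + 39457.66 = 39856.6 s = 11.07 hours.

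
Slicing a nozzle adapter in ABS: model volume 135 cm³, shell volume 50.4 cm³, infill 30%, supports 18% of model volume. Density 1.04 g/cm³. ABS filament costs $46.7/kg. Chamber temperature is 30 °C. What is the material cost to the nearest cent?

$4.86

Infill region = 135 − 50.4 = 84.6 cm³.
Infill volume: 0.30 × 84.6 → 25.38 cm³.
Support = 0.18 × 135, so 24.3 cm³.
Total extruded = 50.4 + 25.38 + 24.3, so 100.08 cm³.
Mass = 100.08 × 1.04 = 104.0832 g.
Cost = 104.0832 g / 1000 × $46.7/kg = $4.86.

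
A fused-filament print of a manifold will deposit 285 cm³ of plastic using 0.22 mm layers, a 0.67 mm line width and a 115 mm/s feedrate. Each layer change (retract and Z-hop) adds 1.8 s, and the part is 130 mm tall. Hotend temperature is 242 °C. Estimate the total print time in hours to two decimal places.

4.97 hours

Extrusion cross-section = 0.22 × 0.67, so 0.1474 mm².
Total extruded path = 285000/0.1474 = 1933514.2 mm.
Print-move time = 1933514.2 / 115 = 16813.2 s.
Layers = ⌈130/0.22⌉ = 591.
Z-hop total: 591 × 1.8 → 1063.8 s.
Total = 16813.2 + 1063.8 = 17877 s = 4.97 hours.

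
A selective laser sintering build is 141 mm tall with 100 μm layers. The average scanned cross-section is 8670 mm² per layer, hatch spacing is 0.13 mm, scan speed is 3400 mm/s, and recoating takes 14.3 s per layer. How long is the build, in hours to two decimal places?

13.28 hours

Layer count = ceil(141 / 0.1) = 1410.
Per-layer scan distance = 8670 / 0.13, so 66692.3 mm.
Scan time per layer = 66692.3 / 3400 = 19.6154 s.
Per-layer time = 19.6154 + 14.3 = 33.9154 s.
Total: 1410 × 33.9154 s = 47820.714 s → 13.28 hours.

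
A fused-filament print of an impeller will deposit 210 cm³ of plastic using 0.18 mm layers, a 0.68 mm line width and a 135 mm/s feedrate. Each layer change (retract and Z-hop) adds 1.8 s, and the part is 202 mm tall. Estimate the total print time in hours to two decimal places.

Line area = 0.18 × 0.68, so 0.1224 mm².
Toolpath length = 210 cm³ / 0.1224 mm² = 210000 / 0.1224 = 1715686.3 mm.
Extrusion time: 1715686.3 / 135 → 12708.8 s.
Layers = ⌈202/0.18⌉ = 1123.
Layer-change overhead = 1123 × 1.8 = 2021.4 s.
Total = 12708.8 + 2021.4 = 14730.2 s = 4.09 hours.

4.09 hours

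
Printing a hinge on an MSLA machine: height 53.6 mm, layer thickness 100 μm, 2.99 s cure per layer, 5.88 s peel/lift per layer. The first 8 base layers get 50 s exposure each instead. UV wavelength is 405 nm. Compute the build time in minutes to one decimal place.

Layer count = ceil(53.6 / 0.1) = 536.
Bottom layers: 8 × (50 + 5.88) → 447.04 s.
Regular layers: 528 × (2.99 + 5.88) → 4683.36 s.
Sum: 447.04 + 4683.36 = 5130.4 s → 85.5 minutes.

85.5 minutes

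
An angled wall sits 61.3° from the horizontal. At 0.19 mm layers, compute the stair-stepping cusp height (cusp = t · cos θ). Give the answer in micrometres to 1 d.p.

91.2 μm

h_c = t·cos θ = 0.19 × 0.4802 = 0.091238 mm (91.2 μm).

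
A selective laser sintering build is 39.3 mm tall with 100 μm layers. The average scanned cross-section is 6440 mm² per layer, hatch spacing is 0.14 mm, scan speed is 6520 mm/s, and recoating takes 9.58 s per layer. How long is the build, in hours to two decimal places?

1.82 hours

Layer count = ceil(39.3 / 0.1) = 393.
Per-layer scan distance = 6440 / 0.14 = 46000 mm.
Laser time per layer = 46000 / 6520 = 7.0552 s.
Per-layer time: 7.0552 + 9.58 → 16.6352 s.
Total: 393 × 16.6352 s = 6537.6336 s → 1.82 hours.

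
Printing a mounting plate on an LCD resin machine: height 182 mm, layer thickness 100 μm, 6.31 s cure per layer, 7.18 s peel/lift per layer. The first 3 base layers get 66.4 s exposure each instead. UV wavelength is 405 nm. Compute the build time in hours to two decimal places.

6.87 hours

Number of layers: 182 / 0.1 → 1820 (rounded up).
Base layers = 3 × (66.4 + 7.18) = 220.74 s.
Regular layers = 1817 × (6.31 + 7.18), so 24511.33 s.
Sum: 220.74 + 24511.33 = 24732.07 s → 6.87 hours.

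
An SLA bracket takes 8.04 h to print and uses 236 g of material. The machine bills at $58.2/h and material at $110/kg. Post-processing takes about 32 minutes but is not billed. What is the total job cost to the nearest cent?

Time charge: 58.2 × 8.04 → $467.928.
Material cost: 110 × 236/1000 → $25.96.
Job cost: 467.928 + 25.96 = 493.888 ≈ $493.89.

$493.89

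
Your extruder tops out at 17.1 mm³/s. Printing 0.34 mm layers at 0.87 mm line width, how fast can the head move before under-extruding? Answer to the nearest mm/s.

Bead cross-section = 0.34 × 0.87, so 0.2958 mm².
v_max = Q/A = 17.1/0.2958 = 57.81 mm/s → 58 mm/s.

58 mm/s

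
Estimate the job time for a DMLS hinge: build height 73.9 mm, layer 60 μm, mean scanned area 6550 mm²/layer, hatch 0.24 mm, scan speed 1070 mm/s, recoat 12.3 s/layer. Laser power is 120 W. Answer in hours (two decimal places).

Layers = ⌈73.9/0.06⌉ = 1232.
Scan path per layer = 6550 / 0.24, so 27291.7 mm.
Per-layer scan time = 27291.7 / 1070, so 25.5063 s.
Per-layer time = 25.5063 + 12.3 = 37.8063 s.
1232 layers × 37.8063 s/layer = 46577.3616 s, i.e. 12.94 hours.

12.94 hours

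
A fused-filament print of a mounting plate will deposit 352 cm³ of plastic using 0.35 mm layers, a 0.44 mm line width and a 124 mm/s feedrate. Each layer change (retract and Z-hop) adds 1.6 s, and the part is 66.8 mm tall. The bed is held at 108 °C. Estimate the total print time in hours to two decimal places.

5.21 hours

Extrusion cross-section: 0.35 × 0.44 → 0.154 mm².
Total extruded path = 352000/0.154 = 2285714.3 mm.
Extrusion time = 2285714.3 / 124, so 18433.2 s.
Layers = ⌈66.8/0.35⌉ = 191.
Non-print overhead = 191 × 1.6, so 305.6 s.
Altogether 18433.2 + 305.6 = 18738.8 s, i.e. 5.21 hours.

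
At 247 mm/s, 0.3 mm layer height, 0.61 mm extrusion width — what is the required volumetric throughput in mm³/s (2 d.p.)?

Bead cross-section: 0.3 × 0.61 → 0.183 mm².
Q = v·A = 247 × 0.183 = 45.20 mm³/s.

45.20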